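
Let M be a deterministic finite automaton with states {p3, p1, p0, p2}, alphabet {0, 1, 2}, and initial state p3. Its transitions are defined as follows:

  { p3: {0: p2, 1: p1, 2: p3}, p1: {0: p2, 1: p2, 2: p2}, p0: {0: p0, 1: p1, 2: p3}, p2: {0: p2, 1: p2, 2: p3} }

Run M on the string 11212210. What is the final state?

start at p3
read '1': p3 → p1
read '1': p1 → p2
read '2': p2 → p3
read '1': p3 → p1
read '2': p1 → p2
read '2': p2 → p3
read '1': p3 → p1
read '0': p1 → p2

p2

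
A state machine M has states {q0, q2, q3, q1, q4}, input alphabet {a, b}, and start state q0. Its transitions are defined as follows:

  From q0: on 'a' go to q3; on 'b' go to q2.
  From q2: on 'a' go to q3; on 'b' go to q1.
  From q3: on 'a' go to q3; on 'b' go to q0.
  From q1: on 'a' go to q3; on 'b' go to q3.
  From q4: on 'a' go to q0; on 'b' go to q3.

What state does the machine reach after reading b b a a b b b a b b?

start at q0
read 'b': q0 → q2
read 'b': q2 → q1
read 'a': q1 → q3
read 'a': q3 → q3
read 'b': q3 → q0
read 'b': q0 → q2
read 'b': q2 → q1
read 'a': q1 → q3
read 'b': q3 → q0
read 'b': q0 → q2

q2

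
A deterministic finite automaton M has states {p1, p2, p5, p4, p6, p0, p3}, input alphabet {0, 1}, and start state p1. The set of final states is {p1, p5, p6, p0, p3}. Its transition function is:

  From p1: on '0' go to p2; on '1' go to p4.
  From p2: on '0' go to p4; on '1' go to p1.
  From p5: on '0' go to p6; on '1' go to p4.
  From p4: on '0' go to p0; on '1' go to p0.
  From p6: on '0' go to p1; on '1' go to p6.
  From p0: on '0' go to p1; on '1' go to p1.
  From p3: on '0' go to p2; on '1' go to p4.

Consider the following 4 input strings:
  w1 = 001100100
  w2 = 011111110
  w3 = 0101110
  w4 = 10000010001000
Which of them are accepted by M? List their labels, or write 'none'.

w1:
  start at p1
  read '0': p1 → p2
  read '0': p2 → p4
  read '1': p4 → p0
  read '1': p0 → p1
  read '0': p1 → p2
  read '0': p2 → p4
  read '1': p4 → p0
  read '0': p0 → p1
  read '0': p1 → p2
  end p2, rejected
w2:
  start at p1
  read '0': p1 → p2
  read '1': p2 → p1
  read '1': p1 → p4
  read '1': p4 → p0
  read '1': p0 → p1
  read '1': p1 → p4
  read '1': p4 → p0
  read '1': p0 → p1
  read '0': p1 → p2
  end p2, rejected
w3:
  start at p1
  read '0': p1 → p2
  read '1': p2 → p1
  read '0': p1 → p2
  read '1': p2 → p1
  read '1': p1 → p4
  read '1': p4 → p0
  read '0': p0 → p1
  end p1, accepted
w4:
  start at p1
  read '1': p1 → p4
  read '0': p4 → p0
  read '0': p0 → p1
  read '0': p1 → p2
  read '0': p2 → p4
  read '0': p4 → p0
  read '1': p0 → p1
  read '0': p1 → p2
  read '0': p2 → p4
  read '0': p4 → p0
  read '1': p0 → p1
  read '0': p1 → p2
  read '0': p2 → p4
  read '0': p4 → p0
  end p0, accepted

w3, w4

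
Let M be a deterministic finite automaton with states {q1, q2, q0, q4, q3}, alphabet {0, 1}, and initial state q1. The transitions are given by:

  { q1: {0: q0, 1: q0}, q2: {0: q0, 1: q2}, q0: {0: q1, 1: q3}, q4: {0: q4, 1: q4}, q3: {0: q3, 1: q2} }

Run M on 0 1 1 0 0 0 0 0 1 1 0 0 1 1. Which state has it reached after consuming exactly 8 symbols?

start at q1
read '0': q1 → q0
read '1': q0 → q3
read '1': q3 → q2
read '0': q2 → q0
read '0': q0 → q1
read '0': q1 → q0
read '0': q0 → q1
read '0': q1 → q0
After 8 symbols: q0.

q0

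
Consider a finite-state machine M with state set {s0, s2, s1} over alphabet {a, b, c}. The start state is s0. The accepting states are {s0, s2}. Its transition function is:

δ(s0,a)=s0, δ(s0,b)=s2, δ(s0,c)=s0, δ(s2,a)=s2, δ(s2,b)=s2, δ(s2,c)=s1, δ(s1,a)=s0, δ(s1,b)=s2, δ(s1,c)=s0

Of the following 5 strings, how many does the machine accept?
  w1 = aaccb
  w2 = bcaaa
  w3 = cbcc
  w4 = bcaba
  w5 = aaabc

w1: s0 → s0 → s0 → s0 → s0 → s2  → end s2, accepted
w2: s0 → s2 → s1 → s0 → s0 → s0  → end s0, accepted
w3: s0 → s0 → s2 → s1 → s0  → end s0, accepted
w4: s0 → s2 → s1 → s0 → s2 → s2  → end s2, accepted
w5: s0 → s0 → s0 → s0 → s2 → s1  → end s1, rejected

4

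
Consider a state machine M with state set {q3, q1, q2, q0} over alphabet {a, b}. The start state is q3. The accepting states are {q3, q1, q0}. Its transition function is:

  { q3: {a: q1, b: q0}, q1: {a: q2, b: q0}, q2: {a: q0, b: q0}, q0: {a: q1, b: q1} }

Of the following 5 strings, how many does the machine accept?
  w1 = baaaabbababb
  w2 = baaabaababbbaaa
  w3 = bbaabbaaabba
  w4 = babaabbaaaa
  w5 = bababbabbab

4

w1:
  start at q3
  read 'b': q3 → q0
  read 'a': q0 → q1
  read 'a': q1 → q2
  read 'a': q2 → q0
  read 'a': q0 → q1
  read 'b': q1 → q0
  read 'b': q0 → q1
  read 'a': q1 → q2
  read 'b': q2 → q0
  read 'a': q0 → q1
  read 'b': q1 → q0
  read 'b': q0 → q1
  end q1, accepted
w2:
  start at q3
  read 'b': q3 → q0
  read 'a': q0 → q1
  read 'a': q1 → q2
  read 'a': q2 → q0
  read 'b': q0 → q1
  read 'a': q1 → q2
  read 'a': q2 → q0
  read 'b': q0 → q1
  read 'a': q1 → q2
  read 'b': q2 → q0
  read 'b': q0 → q1
  read 'b': q1 → q0
  read 'a': q0 → q1
  read 'a': q1 → q2
  read 'a': q2 → q0
  end q0, accepted
w3:
  start at q3
  read 'b': q3 → q0
  read 'b': q0 → q1
  read 'a': q1 → q2
  read 'a': q2 → q0
  read 'b': q0 → q1
  read 'b': q1 → q0
  read 'a': q0 → q1
  read 'a': q1 → q2
  read 'a': q2 → q0
  read 'b': q0 → q1
  read 'b': q1 → q0
  read 'a': q0 → q1
  end q1, accepted
w4:
  start at q3
  read 'b': q3 → q0
  read 'a': q0 → q1
  read 'b': q1 → q0
  read 'a': q0 → q1
  read 'a': q1 → q2
  read 'b': q2 → q0
  read 'b': q0 → q1
  read 'a': q1 → q2
  read 'a': q2 → q0
  read 'a': q0 → q1
  read 'a': q1 → q2
  end q2, rejected
w5:
  start at q3
  read 'b': q3 → q0
  read 'a': q0 → q1
  read 'b': q1 → q0
  read 'a': q0 → q1
  read 'b': q1 → q0
  read 'b': q0 → q1
  read 'a': q1 → q2
  read 'b': q2 → q0
  read 'b': q0 → q1
  read 'a': q1 → q2
  read 'b': q2 → q0
  end q0, accepted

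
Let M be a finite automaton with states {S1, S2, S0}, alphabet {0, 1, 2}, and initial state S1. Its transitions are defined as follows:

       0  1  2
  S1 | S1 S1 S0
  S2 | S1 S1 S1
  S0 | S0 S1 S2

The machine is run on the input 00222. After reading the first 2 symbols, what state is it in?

start at S1
read '0': S1 → S1
read '0': S1 → S1
After 2 symbols: S1.

S1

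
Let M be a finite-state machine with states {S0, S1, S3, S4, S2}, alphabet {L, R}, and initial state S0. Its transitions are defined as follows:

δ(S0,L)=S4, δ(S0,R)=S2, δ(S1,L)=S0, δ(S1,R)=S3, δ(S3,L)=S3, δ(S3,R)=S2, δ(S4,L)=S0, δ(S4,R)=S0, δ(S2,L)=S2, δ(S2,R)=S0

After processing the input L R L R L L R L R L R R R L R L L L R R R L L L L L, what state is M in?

start at S0
read 'L': S0 → S4
read 'R': S4 → S0
read 'L': S0 → S4
read 'R': S4 → S0
read 'L': S0 → S4
read 'L': S4 → S0
read 'R': S0 → S2
read 'L': S2 → S2
read 'R': S2 → S0
read 'L': S0 → S4
read 'R': S4 → S0
read 'R': S0 → S2
read 'R': S2 → S0
read 'L': S0 → S4
read 'R': S4 → S0
read 'L': S0 → S4
read 'L': S4 → S0
read 'L': S0 → S4
read 'R': S4 → S0
read 'R': S0 → S2
read 'R': S2 → S0
read 'L': S0 → S4
read 'L': S4 → S0
read 'L': S0 → S4
read 'L': S4 → S0
read 'L': S0 → S4

S4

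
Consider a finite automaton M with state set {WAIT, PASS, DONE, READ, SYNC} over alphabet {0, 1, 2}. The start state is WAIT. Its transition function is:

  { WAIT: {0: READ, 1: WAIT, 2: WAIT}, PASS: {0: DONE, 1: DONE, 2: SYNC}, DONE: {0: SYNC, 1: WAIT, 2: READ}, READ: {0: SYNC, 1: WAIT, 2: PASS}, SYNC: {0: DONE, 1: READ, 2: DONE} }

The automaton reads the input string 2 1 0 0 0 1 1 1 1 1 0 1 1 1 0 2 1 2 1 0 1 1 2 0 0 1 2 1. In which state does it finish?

WAIT → WAIT → WAIT → READ → SYNC → DONE → WAIT → WAIT → WAIT → WAIT → WAIT → READ → WAIT → WAIT → WAIT → READ → PASS → DONE → READ → WAIT → READ → WAIT → WAIT → WAIT → READ → SYNC → READ → PASS → DONE

DONE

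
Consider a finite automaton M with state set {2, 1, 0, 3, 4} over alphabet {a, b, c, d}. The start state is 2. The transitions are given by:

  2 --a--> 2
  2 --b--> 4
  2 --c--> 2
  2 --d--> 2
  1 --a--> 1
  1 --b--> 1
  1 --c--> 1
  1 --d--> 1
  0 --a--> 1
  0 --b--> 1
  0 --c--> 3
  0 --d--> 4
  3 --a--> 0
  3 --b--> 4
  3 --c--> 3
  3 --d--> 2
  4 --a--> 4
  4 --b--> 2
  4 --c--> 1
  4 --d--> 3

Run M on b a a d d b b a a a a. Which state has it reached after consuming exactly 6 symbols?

Trace: 2 -b-> 4 -a-> 4 -a-> 4 -d-> 3 -d-> 2 -b-> 4
After 6 symbols: 4.

4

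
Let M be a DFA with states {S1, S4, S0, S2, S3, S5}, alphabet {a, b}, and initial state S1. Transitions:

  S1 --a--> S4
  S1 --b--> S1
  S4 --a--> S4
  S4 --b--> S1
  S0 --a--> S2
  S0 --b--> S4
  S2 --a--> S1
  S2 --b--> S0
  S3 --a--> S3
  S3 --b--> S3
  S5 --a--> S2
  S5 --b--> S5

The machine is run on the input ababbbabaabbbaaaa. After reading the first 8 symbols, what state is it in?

S1 → S4 → S1 → S4 → S1 → S1 → S1 → S4 → S1
After 8 symbols: S1.

S1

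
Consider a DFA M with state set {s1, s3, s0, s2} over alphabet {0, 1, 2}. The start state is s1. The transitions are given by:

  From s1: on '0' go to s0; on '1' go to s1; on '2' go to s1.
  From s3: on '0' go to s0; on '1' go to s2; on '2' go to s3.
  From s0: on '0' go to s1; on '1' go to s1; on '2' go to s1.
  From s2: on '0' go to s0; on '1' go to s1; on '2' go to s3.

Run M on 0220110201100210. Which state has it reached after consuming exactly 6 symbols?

s1

start at s1
read '0': s1 → s0
read '2': s0 → s1
read '2': s1 → s1
read '0': s1 → s0
read '1': s0 → s1
read '1': s1 → s1
After 6 symbols: s1.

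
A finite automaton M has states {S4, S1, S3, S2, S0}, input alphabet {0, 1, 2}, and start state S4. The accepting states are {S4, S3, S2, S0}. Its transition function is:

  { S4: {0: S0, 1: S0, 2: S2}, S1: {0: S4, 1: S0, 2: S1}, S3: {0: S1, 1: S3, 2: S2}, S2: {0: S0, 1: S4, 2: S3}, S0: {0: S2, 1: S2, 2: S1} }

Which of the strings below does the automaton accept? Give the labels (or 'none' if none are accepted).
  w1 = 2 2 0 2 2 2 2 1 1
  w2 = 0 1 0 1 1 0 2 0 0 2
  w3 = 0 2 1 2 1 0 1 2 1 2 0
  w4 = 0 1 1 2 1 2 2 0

w1: Trace: S4 -2-> S2 -2-> S3 -0-> S1 -2-> S1 -2-> S1 -2-> S1 -2-> S1 -1-> S0 -1-> S2  → end S2, accepted
w2: Trace: S4 -0-> S0 -1-> S2 -0-> S0 -1-> S2 -1-> S4 -0-> S0 -2-> S1 -0-> S4 -0-> S0 -2-> S1  → end S1, rejected
w3: Trace: S4 -0-> S0 -2-> S1 -1-> S0 -2-> S1 -1-> S0 -0-> S2 -1-> S4 -2-> S2 -1-> S4 -2-> S2 -0-> S0  → end S0, accepted
w4: Trace: S4 -0-> S0 -1-> S2 -1-> S4 -2-> S2 -1-> S4 -2-> S2 -2-> S3 -0-> S1  → end S1, rejected

w1, w3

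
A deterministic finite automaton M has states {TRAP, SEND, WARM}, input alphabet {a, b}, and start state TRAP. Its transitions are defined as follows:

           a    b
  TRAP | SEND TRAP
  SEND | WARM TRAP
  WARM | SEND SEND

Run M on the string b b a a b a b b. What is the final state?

TRAP

Trace: TRAP -b-> TRAP -b-> TRAP -a-> SEND -a-> WARM -b-> SEND -a-> WARM -b-> SEND -b-> TRAP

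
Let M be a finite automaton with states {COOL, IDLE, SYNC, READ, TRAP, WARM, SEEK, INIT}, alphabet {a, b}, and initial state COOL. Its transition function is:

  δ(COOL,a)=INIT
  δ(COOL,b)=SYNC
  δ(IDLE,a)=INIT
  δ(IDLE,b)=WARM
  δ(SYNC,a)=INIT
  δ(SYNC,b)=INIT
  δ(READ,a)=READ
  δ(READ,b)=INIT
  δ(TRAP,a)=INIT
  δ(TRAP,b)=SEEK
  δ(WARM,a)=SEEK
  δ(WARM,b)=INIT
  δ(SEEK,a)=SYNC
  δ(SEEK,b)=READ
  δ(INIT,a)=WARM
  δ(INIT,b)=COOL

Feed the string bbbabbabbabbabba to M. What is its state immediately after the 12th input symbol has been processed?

Trace: COOL -b-> SYNC -b-> INIT -b-> COOL -a-> INIT -b-> COOL -b-> SYNC -a-> INIT -b-> COOL -b-> SYNC -a-> INIT -b-> COOL -b-> SYNC
After 12 symbols: SYNC.

SYNC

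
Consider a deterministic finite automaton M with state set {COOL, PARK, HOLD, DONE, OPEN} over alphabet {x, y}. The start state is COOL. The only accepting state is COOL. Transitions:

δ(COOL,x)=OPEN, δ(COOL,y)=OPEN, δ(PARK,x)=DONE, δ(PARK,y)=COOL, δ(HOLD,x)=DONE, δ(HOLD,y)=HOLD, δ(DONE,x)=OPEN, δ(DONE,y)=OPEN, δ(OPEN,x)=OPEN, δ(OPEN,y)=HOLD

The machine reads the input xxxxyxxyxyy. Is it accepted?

Trace: COOL -x-> OPEN -x-> OPEN -x-> OPEN -x-> OPEN -y-> HOLD -x-> DONE -x-> OPEN -y-> HOLD -x-> DONE -y-> OPEN -y-> HOLD
End state HOLD is not accepting.

No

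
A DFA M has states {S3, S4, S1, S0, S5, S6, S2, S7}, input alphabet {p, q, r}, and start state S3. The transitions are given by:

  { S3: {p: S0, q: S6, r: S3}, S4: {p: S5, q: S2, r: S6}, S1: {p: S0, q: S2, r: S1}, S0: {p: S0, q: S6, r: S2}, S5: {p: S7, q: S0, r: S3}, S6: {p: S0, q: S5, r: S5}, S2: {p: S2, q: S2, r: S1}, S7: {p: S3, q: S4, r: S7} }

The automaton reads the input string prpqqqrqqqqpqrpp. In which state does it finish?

start at S3
read 'p': S3 → S0
read 'r': S0 → S2
read 'p': S2 → S2
read 'q': S2 → S2
read 'q': S2 → S2
read 'q': S2 → S2
read 'r': S2 → S1
read 'q': S1 → S2
read 'q': S2 → S2
read 'q': S2 → S2
read 'q': S2 → S2
read 'p': S2 → S2
read 'q': S2 → S2
read 'r': S2 → S1
read 'p': S1 → S0
read 'p': S0 → S0

S0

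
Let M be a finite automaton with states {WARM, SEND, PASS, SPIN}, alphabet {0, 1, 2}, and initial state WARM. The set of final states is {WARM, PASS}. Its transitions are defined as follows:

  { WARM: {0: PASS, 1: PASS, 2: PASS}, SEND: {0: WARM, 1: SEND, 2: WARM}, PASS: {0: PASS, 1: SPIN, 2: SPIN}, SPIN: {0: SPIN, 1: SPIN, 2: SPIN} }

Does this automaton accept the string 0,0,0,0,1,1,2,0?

WARM → PASS → PASS → PASS → PASS → SPIN → SPIN → SPIN → SPIN
End state SPIN is not accepting.

No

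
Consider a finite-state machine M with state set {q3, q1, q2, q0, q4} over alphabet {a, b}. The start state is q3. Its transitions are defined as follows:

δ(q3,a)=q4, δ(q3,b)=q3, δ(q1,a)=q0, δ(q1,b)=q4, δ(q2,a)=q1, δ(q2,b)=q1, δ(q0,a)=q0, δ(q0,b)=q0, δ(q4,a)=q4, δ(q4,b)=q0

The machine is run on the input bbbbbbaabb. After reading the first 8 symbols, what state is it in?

start at q3
read 'b': q3 → q3
read 'b': q3 → q3
read 'b': q3 → q3
read 'b': q3 → q3
read 'b': q3 → q3
read 'b': q3 → q3
read 'a': q3 → q4
read 'a': q4 → q4
After 8 symbols: q4.

q4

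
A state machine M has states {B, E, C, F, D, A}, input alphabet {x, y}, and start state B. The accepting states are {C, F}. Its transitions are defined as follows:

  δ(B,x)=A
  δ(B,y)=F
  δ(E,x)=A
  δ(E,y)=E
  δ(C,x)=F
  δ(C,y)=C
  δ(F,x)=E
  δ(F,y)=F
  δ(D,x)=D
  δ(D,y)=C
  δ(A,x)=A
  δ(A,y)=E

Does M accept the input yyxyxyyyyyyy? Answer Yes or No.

Trace: B -y-> F -y-> F -x-> E -y-> E -x-> A -y-> E -y-> E -y-> E -y-> E -y-> E -y-> E -y-> E
End state E is not accepting.

No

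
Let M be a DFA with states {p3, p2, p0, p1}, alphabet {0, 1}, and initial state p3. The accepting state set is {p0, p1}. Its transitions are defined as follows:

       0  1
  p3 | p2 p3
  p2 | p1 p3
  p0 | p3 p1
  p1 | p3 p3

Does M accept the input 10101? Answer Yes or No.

p3 → p3 → p2 → p3 → p2 → p3
End state p3 is not accepting.

No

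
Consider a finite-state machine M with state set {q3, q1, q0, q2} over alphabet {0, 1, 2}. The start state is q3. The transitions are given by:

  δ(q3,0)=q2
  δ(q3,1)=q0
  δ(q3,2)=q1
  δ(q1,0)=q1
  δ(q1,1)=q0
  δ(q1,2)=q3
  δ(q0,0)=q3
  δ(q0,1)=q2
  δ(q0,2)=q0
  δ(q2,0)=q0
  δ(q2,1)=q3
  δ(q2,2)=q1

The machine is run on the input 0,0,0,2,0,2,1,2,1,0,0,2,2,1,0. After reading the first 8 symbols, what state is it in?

start at q3
read '0': q3 → q2
read '0': q2 → q0
read '0': q0 → q3
read '2': q3 → q1
read '0': q1 → q1
read '2': q1 → q3
read '1': q3 → q0
read '2': q0 → q0
After 8 symbols: q0.

q0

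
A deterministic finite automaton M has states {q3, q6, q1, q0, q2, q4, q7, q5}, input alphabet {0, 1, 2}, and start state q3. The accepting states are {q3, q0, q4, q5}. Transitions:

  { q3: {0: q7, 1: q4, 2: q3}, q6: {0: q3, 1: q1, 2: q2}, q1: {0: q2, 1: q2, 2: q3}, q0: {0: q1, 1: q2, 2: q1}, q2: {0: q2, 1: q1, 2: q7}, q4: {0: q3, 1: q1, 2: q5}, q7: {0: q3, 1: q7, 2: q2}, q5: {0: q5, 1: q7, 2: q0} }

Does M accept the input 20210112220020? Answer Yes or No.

start at q3
read '2': q3 → q3
read '0': q3 → q7
read '2': q7 → q2
read '1': q2 → q1
read '0': q1 → q2
read '1': q2 → q1
read '1': q1 → q2
read '2': q2 → q7
read '2': q7 → q2
read '2': q2 → q7
read '0': q7 → q3
read '0': q3 → q7
read '2': q7 → q2
read '0': q2 → q2
End state q2 is not accepting.

No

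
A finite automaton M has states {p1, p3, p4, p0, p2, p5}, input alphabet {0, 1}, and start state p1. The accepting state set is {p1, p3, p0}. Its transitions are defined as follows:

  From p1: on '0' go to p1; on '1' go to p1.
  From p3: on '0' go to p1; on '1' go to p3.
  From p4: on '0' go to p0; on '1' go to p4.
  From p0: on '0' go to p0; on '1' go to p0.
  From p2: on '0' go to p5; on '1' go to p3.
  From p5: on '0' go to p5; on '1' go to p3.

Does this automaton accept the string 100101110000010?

start at p1
read '1': p1 → p1
read '0': p1 → p1
read '0': p1 → p1
read '1': p1 → p1
read '0': p1 → p1
read '1': p1 → p1
read '1': p1 → p1
read '1': p1 → p1
read '0': p1 → p1
read '0': p1 → p1
read '0': p1 → p1
read '0': p1 → p1
read '0': p1 → p1
read '1': p1 → p1
read '0': p1 → p1
End state p1 is accepting.

Yes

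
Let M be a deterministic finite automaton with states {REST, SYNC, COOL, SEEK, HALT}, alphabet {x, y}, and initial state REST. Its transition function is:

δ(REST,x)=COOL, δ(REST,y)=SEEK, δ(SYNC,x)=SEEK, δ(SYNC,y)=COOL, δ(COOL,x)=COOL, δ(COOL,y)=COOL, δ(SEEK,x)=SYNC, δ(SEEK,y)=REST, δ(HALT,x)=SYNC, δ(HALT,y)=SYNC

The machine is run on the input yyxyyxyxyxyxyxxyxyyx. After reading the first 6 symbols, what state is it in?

Trace: REST -y-> SEEK -y-> REST -x-> COOL -y-> COOL -y-> COOL -x-> COOL
After 6 symbols: COOL.

COOL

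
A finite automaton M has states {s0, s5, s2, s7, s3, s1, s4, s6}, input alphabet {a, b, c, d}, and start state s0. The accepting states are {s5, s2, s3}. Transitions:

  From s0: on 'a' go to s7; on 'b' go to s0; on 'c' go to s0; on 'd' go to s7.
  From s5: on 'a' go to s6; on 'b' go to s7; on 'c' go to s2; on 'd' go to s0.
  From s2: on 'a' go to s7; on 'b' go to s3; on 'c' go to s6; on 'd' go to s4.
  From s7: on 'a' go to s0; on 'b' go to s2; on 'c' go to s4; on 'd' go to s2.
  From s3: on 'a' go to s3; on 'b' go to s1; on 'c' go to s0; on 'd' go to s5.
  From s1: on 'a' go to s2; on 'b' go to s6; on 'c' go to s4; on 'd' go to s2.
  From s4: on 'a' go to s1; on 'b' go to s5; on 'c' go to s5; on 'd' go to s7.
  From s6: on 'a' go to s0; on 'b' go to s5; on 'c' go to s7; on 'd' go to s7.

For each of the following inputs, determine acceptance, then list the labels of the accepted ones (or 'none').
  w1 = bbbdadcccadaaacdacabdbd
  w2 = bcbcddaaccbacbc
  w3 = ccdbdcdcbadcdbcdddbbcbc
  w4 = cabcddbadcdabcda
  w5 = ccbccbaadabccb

w2, w3

w1: s0 → s0 → s0 → s0 → s7 → s0 → s7 → s4 → s5 → s2 → s7 → s2 → s7 → s0 → s7 → s4 → s7 → s0 → s0 → s7 → s2 → s4 → s5 → s0  → end s0, rejected
w2: s0 → s0 → s0 → s0 → s0 → s7 → s2 → s7 → s0 → s0 → s0 → s0 → s7 → s4 → s5 → s2  → end s2, accepted
w3: s0 → s0 → s0 → s7 → s2 → s4 → s5 → s0 → s0 → s0 → s7 → s2 → s6 → s7 → s2 → s6 → s7 → s2 → s4 → s5 → s7 → s4 → s5 → s2  → end s2, accepted
w4: s0 → s0 → s7 → s2 → s6 → s7 → s2 → s3 → s3 → s5 → s2 → s4 → s1 → s6 → s7 → s2 → s7  → end s7, rejected
w5: s0 → s0 → s0 → s0 → s0 → s0 → s0 → s7 → s0 → s7 → s0 → s0 → s0 → s0 → s0  → end s0, rejected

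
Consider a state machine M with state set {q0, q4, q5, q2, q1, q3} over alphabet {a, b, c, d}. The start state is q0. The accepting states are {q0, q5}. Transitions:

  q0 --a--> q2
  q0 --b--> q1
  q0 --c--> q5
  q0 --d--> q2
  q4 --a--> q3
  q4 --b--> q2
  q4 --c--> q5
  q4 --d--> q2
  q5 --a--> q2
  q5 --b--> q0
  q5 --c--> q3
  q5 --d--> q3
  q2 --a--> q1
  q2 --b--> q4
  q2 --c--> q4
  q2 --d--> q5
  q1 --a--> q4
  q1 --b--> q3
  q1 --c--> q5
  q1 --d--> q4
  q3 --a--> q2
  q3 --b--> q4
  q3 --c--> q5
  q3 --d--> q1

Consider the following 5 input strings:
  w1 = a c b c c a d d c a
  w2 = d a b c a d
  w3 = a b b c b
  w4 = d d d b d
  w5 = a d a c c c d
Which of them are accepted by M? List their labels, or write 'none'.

w1: q0 → q2 → q4 → q2 → q4 → q5 → q2 → q5 → q3 → q5 → q2  → end q2, rejected
w2: q0 → q2 → q1 → q3 → q5 → q2 → q5  → end q5, accepted
w3: q0 → q2 → q4 → q2 → q4 → q2  → end q2, rejected
w4: q0 → q2 → q5 → q3 → q4 → q2  → end q2, rejected
w5: q0 → q2 → q5 → q2 → q4 → q5 → q3 → q1  → end q1, rejected

w2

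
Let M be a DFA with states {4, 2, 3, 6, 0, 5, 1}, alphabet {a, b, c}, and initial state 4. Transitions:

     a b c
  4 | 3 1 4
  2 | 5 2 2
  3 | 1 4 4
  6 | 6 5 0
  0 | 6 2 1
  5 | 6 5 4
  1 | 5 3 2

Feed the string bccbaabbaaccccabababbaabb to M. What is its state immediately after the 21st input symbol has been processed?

4 → 1 → 2 → 2 → 2 → 5 → 6 → 5 → 5 → 6 → 6 → 0 → 1 → 2 → 2 → 5 → 5 → 6 → 5 → 6 → 5 → 5
After 21 symbols: 5.

5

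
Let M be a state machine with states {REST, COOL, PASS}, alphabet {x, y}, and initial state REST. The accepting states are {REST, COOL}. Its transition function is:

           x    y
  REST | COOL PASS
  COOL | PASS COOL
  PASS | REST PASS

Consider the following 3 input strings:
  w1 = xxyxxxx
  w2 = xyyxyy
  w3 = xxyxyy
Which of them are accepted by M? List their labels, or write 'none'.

w1

w1: Trace: REST -x-> COOL -x-> PASS -y-> PASS -x-> REST -x-> COOL -x-> PASS -x-> REST  → end REST, accepted
w2: Trace: REST -x-> COOL -y-> COOL -y-> COOL -x-> PASS -y-> PASS -y-> PASS  → end PASS, rejected
w3: Trace: REST -x-> COOL -x-> PASS -y-> PASS -x-> REST -y-> PASS -y-> PASS  → end PASS, rejected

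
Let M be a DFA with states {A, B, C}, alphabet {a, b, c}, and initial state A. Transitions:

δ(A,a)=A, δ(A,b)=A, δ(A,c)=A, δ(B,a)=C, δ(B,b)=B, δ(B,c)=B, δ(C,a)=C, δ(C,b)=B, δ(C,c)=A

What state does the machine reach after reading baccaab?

A

A → A → A → A → A → A → A → A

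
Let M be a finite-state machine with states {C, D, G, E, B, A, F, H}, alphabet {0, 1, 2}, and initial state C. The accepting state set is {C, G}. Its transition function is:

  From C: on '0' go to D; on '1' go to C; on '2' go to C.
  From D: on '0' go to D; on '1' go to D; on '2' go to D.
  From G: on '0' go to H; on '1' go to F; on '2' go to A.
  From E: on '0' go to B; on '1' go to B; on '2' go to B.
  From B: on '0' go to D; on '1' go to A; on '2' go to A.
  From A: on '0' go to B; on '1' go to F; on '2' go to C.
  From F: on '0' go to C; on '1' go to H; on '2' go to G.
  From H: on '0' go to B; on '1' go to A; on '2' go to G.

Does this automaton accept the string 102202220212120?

C → C → D → D → D → D → D → D → D → D → D → D → D → D → D → D
End state D is not accepting.

No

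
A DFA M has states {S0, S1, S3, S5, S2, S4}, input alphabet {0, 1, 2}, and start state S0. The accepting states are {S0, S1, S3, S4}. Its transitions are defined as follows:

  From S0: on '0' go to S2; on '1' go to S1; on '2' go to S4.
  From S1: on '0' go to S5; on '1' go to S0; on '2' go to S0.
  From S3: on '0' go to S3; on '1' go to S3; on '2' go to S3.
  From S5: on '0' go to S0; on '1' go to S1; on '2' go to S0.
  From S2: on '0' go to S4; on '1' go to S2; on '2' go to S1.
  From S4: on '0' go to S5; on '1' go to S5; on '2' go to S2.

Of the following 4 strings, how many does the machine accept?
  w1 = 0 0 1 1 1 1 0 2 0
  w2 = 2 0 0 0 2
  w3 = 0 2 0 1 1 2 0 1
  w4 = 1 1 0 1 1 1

w1:
  start at S0
  read '0': S0 → S2
  read '0': S2 → S4
  read '1': S4 → S5
  read '1': S5 → S1
  read '1': S1 → S0
  read '1': S0 → S1
  read '0': S1 → S5
  read '2': S5 → S0
  read '0': S0 → S2
  end S2, rejected
w2:
  start at S0
  read '2': S0 → S4
  read '0': S4 → S5
  read '0': S5 → S0
  read '0': S0 → S2
  read '2': S2 → S1
  end S1, accepted
w3:
  start at S0
  read '0': S0 → S2
  read '2': S2 → S1
  read '0': S1 → S5
  read '1': S5 → S1
  read '1': S1 → S0
  read '2': S0 → S4
  read '0': S4 → S5
  read '1': S5 → S1
  end S1, accepted
w4:
  start at S0
  read '1': S0 → S1
  read '1': S1 → S0
  read '0': S0 → S2
  read '1': S2 → S2
  read '1': S2 → S2
  read '1': S2 → S2
  end S2, rejected

2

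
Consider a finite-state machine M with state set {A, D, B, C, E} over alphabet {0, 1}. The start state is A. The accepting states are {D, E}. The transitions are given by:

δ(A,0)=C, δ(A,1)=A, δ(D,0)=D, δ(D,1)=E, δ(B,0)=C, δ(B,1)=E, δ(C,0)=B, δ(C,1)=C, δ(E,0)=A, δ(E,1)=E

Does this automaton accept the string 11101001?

No

start at A
read '1': A → A
read '1': A → A
read '1': A → A
read '0': A → C
read '1': C → C
read '0': C → B
read '0': B → C
read '1': C → C
End state C is not accepting.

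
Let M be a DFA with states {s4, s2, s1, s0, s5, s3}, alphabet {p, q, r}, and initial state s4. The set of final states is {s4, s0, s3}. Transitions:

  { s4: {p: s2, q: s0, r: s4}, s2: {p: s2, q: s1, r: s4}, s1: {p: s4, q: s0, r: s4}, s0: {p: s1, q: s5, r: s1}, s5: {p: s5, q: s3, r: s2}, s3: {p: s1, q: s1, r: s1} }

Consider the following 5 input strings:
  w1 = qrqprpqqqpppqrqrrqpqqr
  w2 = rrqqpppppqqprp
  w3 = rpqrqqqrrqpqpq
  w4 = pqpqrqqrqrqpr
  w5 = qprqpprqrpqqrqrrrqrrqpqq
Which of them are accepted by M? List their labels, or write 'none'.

w1:
  start at s4
  read 'q': s4 → s0
  read 'r': s0 → s1
  read 'q': s1 → s0
  read 'p': s0 → s1
  read 'r': s1 → s4
  read 'p': s4 → s2
  read 'q': s2 → s1
  read 'q': s1 → s0
  read 'q': s0 → s5
  read 'p': s5 → s5
  read 'p': s5 → s5
  read 'p': s5 → s5
  read 'q': s5 → s3
  read 'r': s3 → s1
  read 'q': s1 → s0
  read 'r': s0 → s1
  read 'r': s1 → s4
  read 'q': s4 → s0
  read 'p': s0 → s1
  read 'q': s1 → s0
  read 'q': s0 → s5
  read 'r': s5 → s2
  end s2, rejected
w2:
  start at s4
  read 'r': s4 → s4
  read 'r': s4 → s4
  read 'q': s4 → s0
  read 'q': s0 → s5
  read 'p': s5 → s5
  read 'p': s5 → s5
  read 'p': s5 → s5
  read 'p': s5 → s5
  read 'p': s5 → s5
  read 'q': s5 → s3
  read 'q': s3 → s1
  read 'p': s1 → s4
  read 'r': s4 → s4
  read 'p': s4 → s2
  end s2, rejected
w3:
  start at s4
  read 'r': s4 → s4
  read 'p': s4 → s2
  read 'q': s2 → s1
  read 'r': s1 → s4
  read 'q': s4 → s0
  read 'q': s0 → s5
  read 'q': s5 → s3
  read 'r': s3 → s1
  read 'r': s1 → s4
  read 'q': s4 → s0
  read 'p': s0 → s1
  read 'q': s1 → s0
  read 'p': s0 → s1
  read 'q': s1 → s0
  end s0, accepted
w4:
  start at s4
  read 'p': s4 → s2
  read 'q': s2 → s1
  read 'p': s1 → s4
  read 'q': s4 → s0
  read 'r': s0 → s1
  read 'q': s1 → s0
  read 'q': s0 → s5
  read 'r': s5 → s2
  read 'q': s2 → s1
  read 'r': s1 → s4
  read 'q': s4 → s0
  read 'p': s0 → s1
  read 'r': s1 → s4
  end s4, accepted
w5:
  start at s4
  read 'q': s4 → s0
  read 'p': s0 → s1
  read 'r': s1 → s4
  read 'q': s4 → s0
  read 'p': s0 → s1
  read 'p': s1 → s4
  read 'r': s4 → s4
  read 'q': s4 → s0
  read 'r': s0 → s1
  read 'p': s1 → s4
  read 'q': s4 → s0
  read 'q': s0 → s5
  read 'r': s5 → s2
  read 'q': s2 → s1
  read 'r': s1 → s4
  read 'r': s4 → s4
  read 'r': s4 → s4
  read 'q': s4 → s0
  read 'r': s0 → s1
  read 'r': s1 → s4
  read 'q': s4 → s0
  read 'p': s0 → s1
  read 'q': s1 → s0
  read 'q': s0 → s5
  end s5, rejected

w3, w4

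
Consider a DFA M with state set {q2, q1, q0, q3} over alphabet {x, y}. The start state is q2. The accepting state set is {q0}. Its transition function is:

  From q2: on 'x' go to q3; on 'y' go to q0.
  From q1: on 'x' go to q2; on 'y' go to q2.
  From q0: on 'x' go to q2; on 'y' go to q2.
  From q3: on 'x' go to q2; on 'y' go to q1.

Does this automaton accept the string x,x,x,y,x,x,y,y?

Trace: q2 -x-> q3 -x-> q2 -x-> q3 -y-> q1 -x-> q2 -x-> q3 -y-> q1 -y-> q2
End state q2 is not accepting.

No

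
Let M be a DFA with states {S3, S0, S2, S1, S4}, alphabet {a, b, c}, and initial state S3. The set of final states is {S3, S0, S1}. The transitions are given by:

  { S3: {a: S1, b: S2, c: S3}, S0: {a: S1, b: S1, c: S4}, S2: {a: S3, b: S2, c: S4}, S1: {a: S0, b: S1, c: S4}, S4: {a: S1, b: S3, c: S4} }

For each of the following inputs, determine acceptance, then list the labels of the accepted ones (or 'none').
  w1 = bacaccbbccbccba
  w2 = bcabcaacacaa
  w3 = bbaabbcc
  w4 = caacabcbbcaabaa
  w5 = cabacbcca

w1: Trace: S3 -b-> S2 -a-> S3 -c-> S3 -a-> S1 -c-> S4 -c-> S4 -b-> S3 -b-> S2 -c-> S4 -c-> S4 -b-> S3 -c-> S3 -c-> S3 -b-> S2 -a-> S3  → end S3, accepted
w2: Trace: S3 -b-> S2 -c-> S4 -a-> S1 -b-> S1 -c-> S4 -a-> S1 -a-> S0 -c-> S4 -a-> S1 -c-> S4 -a-> S1 -a-> S0  → end S0, accepted
w3: Trace: S3 -b-> S2 -b-> S2 -a-> S3 -a-> S1 -b-> S1 -b-> S1 -c-> S4 -c-> S4  → end S4, rejected
w4: Trace: S3 -c-> S3 -a-> S1 -a-> S0 -c-> S4 -a-> S1 -b-> S1 -c-> S4 -b-> S3 -b-> S2 -c-> S4 -a-> S1 -a-> S0 -b-> S1 -a-> S0 -a-> S1  → end S1, accepted
w5: Trace: S3 -c-> S3 -a-> S1 -b-> S1 -a-> S0 -c-> S4 -b-> S3 -c-> S3 -c-> S3 -a-> S1  → end S1, accepted

w1, w2, w4, w5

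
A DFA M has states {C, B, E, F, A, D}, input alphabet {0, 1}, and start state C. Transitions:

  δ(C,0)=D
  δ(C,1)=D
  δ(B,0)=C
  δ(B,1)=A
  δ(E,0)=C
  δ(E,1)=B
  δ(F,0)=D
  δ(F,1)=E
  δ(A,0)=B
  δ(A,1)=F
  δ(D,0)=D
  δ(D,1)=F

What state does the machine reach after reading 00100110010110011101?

C → D → D → F → D → D → F → E → C → D → F → D → F → E → C → D → F → E → B → C → D

D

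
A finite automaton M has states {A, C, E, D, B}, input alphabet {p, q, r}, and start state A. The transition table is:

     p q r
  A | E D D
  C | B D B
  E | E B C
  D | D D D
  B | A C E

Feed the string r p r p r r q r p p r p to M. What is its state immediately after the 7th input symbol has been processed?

D

A → D → D → D → D → D → D → D
After 7 symbols: D.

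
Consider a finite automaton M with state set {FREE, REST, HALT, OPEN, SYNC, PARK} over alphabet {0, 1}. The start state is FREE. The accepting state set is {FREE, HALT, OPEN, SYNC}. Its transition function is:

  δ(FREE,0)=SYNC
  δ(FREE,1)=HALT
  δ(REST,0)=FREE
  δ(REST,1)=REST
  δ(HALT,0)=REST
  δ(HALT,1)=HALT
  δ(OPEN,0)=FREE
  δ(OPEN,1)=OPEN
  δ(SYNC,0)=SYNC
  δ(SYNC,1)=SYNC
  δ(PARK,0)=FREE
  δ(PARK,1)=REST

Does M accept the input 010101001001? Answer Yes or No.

Yes

FREE → SYNC → SYNC → SYNC → SYNC → SYNC → SYNC → SYNC → SYNC → SYNC → SYNC → SYNC → SYNC
End state SYNC is accepting.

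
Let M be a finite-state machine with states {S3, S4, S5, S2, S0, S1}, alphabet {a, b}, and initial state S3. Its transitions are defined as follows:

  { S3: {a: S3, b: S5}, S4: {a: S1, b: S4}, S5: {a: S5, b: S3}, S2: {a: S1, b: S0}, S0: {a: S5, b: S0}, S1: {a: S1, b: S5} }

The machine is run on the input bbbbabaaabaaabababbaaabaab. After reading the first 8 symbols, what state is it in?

S5

start at S3
read 'b': S3 → S5
read 'b': S5 → S3
read 'b': S3 → S5
read 'b': S5 → S3
read 'a': S3 → S3
read 'b': S3 → S5
read 'a': S5 → S5
read 'a': S5 → S5
After 8 symbols: S5.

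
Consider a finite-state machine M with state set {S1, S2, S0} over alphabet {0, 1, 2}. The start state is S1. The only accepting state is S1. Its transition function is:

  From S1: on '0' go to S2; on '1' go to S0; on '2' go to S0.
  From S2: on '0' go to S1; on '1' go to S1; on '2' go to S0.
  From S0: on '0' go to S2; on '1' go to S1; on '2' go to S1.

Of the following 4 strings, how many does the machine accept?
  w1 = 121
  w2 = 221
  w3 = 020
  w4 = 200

w1: Trace: S1 -1-> S0 -2-> S1 -1-> S0  → end S0, rejected
w2: Trace: S1 -2-> S0 -2-> S1 -1-> S0  → end S0, rejected
w3: Trace: S1 -0-> S2 -2-> S0 -0-> S2  → end S2, rejected
w4: Trace: S1 -2-> S0 -0-> S2 -0-> S1  → end S1, accepted

1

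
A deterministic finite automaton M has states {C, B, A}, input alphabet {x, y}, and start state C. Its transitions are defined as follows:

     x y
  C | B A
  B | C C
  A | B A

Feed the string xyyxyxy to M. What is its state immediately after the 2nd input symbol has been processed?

C

start at C
read 'x': C → B
read 'y': B → C
After 2 symbols: C.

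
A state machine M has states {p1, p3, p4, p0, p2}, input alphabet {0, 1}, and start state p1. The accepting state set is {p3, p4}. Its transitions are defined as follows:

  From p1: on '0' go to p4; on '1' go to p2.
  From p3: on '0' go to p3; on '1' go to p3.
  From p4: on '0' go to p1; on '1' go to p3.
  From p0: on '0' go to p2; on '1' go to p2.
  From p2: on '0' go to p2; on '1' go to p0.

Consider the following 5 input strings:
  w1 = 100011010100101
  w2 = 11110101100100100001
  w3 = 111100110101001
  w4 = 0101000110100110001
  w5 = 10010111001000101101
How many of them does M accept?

1

w1: p1 → p2 → p2 → p2 → p2 → p0 → p2 → p2 → p0 → p2 → p0 → p2 → p2 → p0 → p2 → p0  → end p0, rejected
w2: p1 → p2 → p0 → p2 → p0 → p2 → p0 → p2 → p0 → p2 → p2 → p2 → p0 → p2 → p2 → p0 → p2 → p2 → p2 → p2 → p0  → end p0, rejected
w3: p1 → p2 → p0 → p2 → p0 → p2 → p2 → p0 → p2 → p2 → p0 → p2 → p0 → p2 → p2 → p0  → end p0, rejected
w4: p1 → p4 → p3 → p3 → p3 → p3 → p3 → p3 → p3 → p3 → p3 → p3 → p3 → p3 → p3 → p3 → p3 → p3 → p3 → p3  → end p3, accepted
w5: p1 → p2 → p2 → p2 → p0 → p2 → p0 → p2 → p0 → p2 → p2 → p0 → p2 → p2 → p2 → p0 → p2 → p0 → p2 → p2 → p0  → end p0, rejected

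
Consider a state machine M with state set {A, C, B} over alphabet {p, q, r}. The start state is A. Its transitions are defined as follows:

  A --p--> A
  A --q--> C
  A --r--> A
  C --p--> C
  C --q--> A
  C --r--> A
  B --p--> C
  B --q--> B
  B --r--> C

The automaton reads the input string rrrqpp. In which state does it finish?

A → A → A → A → C → C → C

C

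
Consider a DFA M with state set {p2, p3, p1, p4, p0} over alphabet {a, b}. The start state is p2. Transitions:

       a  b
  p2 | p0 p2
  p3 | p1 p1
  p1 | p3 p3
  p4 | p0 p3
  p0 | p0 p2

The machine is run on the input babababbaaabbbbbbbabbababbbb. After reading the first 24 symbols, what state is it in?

p0

start at p2
read 'b': p2 → p2
read 'a': p2 → p0
read 'b': p0 → p2
read 'a': p2 → p0
read 'b': p0 → p2
read 'a': p2 → p0
read 'b': p0 → p2
read 'b': p2 → p2
read 'a': p2 → p0
read 'a': p0 → p0
read 'a': p0 → p0
read 'b': p0 → p2
read 'b': p2 → p2
read 'b': p2 → p2
read 'b': p2 → p2
read 'b': p2 → p2
read 'b': p2 → p2
read 'b': p2 → p2
read 'a': p2 → p0
read 'b': p0 → p2
read 'b': p2 → p2
read 'a': p2 → p0
read 'b': p0 → p2
read 'a': p2 → p0
After 24 symbols: p0.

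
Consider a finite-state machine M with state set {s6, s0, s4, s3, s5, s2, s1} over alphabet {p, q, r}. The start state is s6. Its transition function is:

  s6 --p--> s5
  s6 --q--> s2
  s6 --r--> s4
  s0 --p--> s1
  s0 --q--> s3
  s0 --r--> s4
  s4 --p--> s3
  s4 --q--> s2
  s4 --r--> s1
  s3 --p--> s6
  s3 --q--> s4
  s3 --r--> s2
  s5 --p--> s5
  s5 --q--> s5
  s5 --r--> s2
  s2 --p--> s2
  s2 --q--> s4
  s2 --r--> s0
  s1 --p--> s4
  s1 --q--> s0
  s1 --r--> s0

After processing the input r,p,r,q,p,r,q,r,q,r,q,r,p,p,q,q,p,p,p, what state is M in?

start at s6
read 'r': s6 → s4
read 'p': s4 → s3
read 'r': s3 → s2
read 'q': s2 → s4
read 'p': s4 → s3
read 'r': s3 → s2
read 'q': s2 → s4
read 'r': s4 → s1
read 'q': s1 → s0
read 'r': s0 → s4
read 'q': s4 → s2
read 'r': s2 → s0
read 'p': s0 → s1
read 'p': s1 → s4
read 'q': s4 → s2
read 'q': s2 → s4
read 'p': s4 → s3
read 'p': s3 → s6
read 'p': s6 → s5

s5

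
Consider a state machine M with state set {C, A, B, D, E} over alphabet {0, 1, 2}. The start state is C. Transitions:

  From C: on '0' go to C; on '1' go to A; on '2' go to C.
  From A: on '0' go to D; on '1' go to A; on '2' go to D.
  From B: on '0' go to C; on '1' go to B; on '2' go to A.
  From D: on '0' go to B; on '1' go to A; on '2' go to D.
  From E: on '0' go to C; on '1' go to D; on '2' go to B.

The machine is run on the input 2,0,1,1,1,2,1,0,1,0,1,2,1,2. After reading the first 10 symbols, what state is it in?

D

Trace: C -2-> C -0-> C -1-> A -1-> A -1-> A -2-> D -1-> A -0-> D -1-> A -0-> D
After 10 symbols: D.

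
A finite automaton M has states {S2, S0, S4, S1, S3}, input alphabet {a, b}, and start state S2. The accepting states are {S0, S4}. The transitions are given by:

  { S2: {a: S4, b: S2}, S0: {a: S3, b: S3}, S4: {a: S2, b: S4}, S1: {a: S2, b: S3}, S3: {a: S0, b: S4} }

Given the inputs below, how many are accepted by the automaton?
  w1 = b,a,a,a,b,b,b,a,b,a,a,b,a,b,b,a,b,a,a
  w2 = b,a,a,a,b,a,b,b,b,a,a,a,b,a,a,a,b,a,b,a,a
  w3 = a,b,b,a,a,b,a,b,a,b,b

2

w1:
  start at S2
  read 'b': S2 → S2
  read 'a': S2 → S4
  read 'a': S4 → S2
  read 'a': S2 → S4
  read 'b': S4 → S4
  read 'b': S4 → S4
  read 'b': S4 → S4
  read 'a': S4 → S2
  read 'b': S2 → S2
  read 'a': S2 → S4
  read 'a': S4 → S2
  read 'b': S2 → S2
  read 'a': S2 → S4
  read 'b': S4 → S4
  read 'b': S4 → S4
  read 'a': S4 → S2
  read 'b': S2 → S2
  read 'a': S2 → S4
  read 'a': S4 → S2
  end S2, rejected
w2:
  start at S2
  read 'b': S2 → S2
  read 'a': S2 → S4
  read 'a': S4 → S2
  read 'a': S2 → S4
  read 'b': S4 → S4
  read 'a': S4 → S2
  read 'b': S2 → S2
  read 'b': S2 → S2
  read 'b': S2 → S2
  read 'a': S2 → S4
  read 'a': S4 → S2
  read 'a': S2 → S4
  read 'b': S4 → S4
  read 'a': S4 → S2
  read 'a': S2 → S4
  read 'a': S4 → S2
  read 'b': S2 → S2
  read 'a': S2 → S4
  read 'b': S4 → S4
  read 'a': S4 → S2
  read 'a': S2 → S4
  end S4, accepted
w3:
  start at S2
  read 'a': S2 → S4
  read 'b': S4 → S4
  read 'b': S4 → S4
  read 'a': S4 → S2
  read 'a': S2 → S4
  read 'b': S4 → S4
  read 'a': S4 → S2
  read 'b': S2 → S2
  read 'a': S2 → S4
  read 'b': S4 → S4
  read 'b': S4 → S4
  end S4, accepted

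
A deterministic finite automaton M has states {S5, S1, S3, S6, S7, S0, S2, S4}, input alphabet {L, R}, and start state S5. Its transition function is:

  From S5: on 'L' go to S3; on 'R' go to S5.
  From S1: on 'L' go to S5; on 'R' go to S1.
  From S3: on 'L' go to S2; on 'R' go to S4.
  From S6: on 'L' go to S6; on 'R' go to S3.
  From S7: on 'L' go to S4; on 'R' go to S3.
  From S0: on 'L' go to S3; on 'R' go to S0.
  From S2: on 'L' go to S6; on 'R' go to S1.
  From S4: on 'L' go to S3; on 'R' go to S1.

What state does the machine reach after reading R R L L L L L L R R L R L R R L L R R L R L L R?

Trace: S5 -R-> S5 -R-> S5 -L-> S3 -L-> S2 -L-> S6 -L-> S6 -L-> S6 -L-> S6 -R-> S3 -R-> S4 -L-> S3 -R-> S4 -L-> S3 -R-> S4 -R-> S1 -L-> S5 -L-> S3 -R-> S4 -R-> S1 -L-> S5 -R-> S5 -L-> S3 -L-> S2 -R-> S1

S1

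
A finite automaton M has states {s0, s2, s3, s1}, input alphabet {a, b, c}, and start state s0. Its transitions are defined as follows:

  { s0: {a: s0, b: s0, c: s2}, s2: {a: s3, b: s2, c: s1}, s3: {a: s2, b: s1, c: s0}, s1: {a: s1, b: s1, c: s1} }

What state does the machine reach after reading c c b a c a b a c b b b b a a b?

s1

s0 → s2 → s1 → s1 → s1 → s1 → s1 → s1 → s1 → s1 → s1 → s1 → s1 → s1 → s1 → s1 → s1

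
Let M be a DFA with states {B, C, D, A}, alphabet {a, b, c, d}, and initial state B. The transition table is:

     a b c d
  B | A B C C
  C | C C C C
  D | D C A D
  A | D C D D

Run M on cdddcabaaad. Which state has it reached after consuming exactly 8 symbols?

C

B → C → C → C → C → C → C → C → C
After 8 symbols: C.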